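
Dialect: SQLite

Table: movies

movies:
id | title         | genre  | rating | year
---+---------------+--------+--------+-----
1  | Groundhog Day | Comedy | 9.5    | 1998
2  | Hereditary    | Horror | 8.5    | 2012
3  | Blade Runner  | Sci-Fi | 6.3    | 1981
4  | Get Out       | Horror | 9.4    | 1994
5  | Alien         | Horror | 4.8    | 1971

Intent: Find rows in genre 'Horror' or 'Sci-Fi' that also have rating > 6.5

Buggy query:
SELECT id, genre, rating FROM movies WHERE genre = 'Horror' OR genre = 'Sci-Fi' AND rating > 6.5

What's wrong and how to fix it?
Bug: AND binds tighter than OR, so this parses as genre = 'Horror' OR (genre = 'Sci-Fi' AND rating > 6.5)

Fix: Group the OR with parentheses (or use IN), then AND the threshold

Corrected query:
SELECT id, genre, rating FROM movies WHERE (genre = 'Horror' OR genre = 'Sci-Fi') AND rating > 6.5

Result:
id | genre  | rating
---+--------+-------
2  | Horror | 8.5   
4  | Horror | 9.4   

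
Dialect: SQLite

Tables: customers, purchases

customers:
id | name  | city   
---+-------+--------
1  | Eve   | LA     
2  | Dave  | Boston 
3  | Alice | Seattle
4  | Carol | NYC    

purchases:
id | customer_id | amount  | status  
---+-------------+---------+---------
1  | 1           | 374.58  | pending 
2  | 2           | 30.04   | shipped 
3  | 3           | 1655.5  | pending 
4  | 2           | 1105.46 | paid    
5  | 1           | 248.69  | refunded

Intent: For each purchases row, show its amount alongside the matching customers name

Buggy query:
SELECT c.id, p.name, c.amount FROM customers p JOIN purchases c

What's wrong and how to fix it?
Bug: Missing join condition: each purchases row is matched to all customers rows instead of just its own

Fix: Specify the join condition linking the foreign key to the parent id

Corrected query:
SELECT c.id, p.name, c.amount FROM customers p JOIN purchases c ON c.customer_id = p.id

Result:
id | name  | amount 
---+-------+--------
1  | Eve   | 374.58 
2  | Dave  | 30.04  
3  | Alice | 1655.5 
4  | Dave  | 1105.46
5  | Eve   | 248.69 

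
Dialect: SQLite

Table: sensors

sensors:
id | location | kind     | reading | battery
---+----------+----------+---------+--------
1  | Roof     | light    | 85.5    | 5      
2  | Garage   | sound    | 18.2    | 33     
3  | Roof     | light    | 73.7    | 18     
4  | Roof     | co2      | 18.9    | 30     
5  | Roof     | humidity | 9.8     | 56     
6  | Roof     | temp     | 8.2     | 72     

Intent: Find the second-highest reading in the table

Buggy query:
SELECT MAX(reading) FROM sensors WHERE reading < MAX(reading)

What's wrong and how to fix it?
Bug: MAX(reading) on the right of the comparison is an aggregate-in-WHERE error

Fix: Put the inner MAX in a scalar subquery

Corrected query:
SELECT MAX(reading) FROM sensors WHERE reading < (SELECT MAX(reading) FROM sensors)

Result:
MAX(reading)
------------
73.7        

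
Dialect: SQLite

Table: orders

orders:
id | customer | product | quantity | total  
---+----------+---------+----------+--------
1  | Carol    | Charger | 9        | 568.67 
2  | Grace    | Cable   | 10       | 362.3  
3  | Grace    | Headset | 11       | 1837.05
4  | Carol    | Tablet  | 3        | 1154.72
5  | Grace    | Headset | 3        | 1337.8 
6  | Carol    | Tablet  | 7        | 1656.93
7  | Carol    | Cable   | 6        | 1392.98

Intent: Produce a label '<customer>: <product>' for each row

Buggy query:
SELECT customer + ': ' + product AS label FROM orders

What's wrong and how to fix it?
Bug: '+' is numeric addition; on text columns SQLite converts them to 0 instead of concatenating

Fix: Replace + with || to concatenate text

Corrected query:
SELECT customer || ': ' || product AS label FROM orders

Result:
label         
--------------
Carol: Charger
Grace: Cable  
Grace: Headset
Carol: Tablet 
Grace: Headset
Carol: Tablet 
Carol: Cable  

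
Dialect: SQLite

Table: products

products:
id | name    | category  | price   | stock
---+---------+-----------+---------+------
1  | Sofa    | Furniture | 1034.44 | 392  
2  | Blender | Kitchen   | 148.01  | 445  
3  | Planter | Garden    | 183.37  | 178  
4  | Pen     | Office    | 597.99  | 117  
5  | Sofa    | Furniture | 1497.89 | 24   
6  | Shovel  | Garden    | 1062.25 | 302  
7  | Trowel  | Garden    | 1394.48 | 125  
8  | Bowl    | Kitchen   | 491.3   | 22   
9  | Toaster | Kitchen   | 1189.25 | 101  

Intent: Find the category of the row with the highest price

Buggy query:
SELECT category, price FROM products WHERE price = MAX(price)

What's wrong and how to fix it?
Bug: MAX(price) is an aggregate and cannot be used directly in WHERE

Fix: Wrap MAX in a scalar subquery so WHERE compares against a single value

Corrected query:
SELECT category, price FROM products WHERE price = (SELECT MAX(price) FROM products)

Result:
category  | price  
----------+--------
Furniture | 1497.89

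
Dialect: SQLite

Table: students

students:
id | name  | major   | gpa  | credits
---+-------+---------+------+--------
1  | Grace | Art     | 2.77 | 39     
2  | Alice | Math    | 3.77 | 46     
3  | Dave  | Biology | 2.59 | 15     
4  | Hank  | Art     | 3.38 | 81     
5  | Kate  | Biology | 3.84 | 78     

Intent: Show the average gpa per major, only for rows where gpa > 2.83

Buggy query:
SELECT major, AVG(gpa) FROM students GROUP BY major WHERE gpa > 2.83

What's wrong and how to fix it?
Bug: WHERE cannot follow GROUP BY

Fix: Move the WHERE clause before GROUP BY

Corrected query:
SELECT major, AVG(gpa) FROM students WHERE gpa > 2.83 GROUP BY major

Result:
major   | AVG(gpa)
--------+---------
Art     | 3.38    
Biology | 3.84    
Math    | 3.77    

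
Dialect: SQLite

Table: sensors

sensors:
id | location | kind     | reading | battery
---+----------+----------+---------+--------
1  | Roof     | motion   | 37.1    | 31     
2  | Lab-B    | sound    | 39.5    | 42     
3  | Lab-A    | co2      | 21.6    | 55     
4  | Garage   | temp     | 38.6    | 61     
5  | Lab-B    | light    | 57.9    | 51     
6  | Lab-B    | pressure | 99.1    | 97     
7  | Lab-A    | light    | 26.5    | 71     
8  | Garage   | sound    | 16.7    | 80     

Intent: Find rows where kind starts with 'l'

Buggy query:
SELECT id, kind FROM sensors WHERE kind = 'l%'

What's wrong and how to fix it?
Bug: '=' compares the literal string including the % character; pattern matching needs LIKE

Fix: Use LIKE for wildcard pattern matching

Corrected query:
SELECT id, kind FROM sensors WHERE kind LIKE 'l%'

Result:
id | kind 
---+------
5  | light
7  | light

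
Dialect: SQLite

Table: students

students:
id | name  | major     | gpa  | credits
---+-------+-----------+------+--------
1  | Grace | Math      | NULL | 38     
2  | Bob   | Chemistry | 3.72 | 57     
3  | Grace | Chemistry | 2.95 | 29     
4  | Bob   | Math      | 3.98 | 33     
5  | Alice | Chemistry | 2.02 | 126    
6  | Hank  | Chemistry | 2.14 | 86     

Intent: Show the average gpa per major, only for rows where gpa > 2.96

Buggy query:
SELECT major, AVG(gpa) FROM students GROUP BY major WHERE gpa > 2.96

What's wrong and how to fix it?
Bug: Row-level WHERE must come before GROUP BY in the clause order

Fix: Move the WHERE clause before GROUP BY

Corrected query:
SELECT major, AVG(gpa) FROM students WHERE gpa > 2.96 GROUP BY major

Result:
major     | AVG(gpa)
----------+---------
Chemistry | 3.72    
Math      | 3.98    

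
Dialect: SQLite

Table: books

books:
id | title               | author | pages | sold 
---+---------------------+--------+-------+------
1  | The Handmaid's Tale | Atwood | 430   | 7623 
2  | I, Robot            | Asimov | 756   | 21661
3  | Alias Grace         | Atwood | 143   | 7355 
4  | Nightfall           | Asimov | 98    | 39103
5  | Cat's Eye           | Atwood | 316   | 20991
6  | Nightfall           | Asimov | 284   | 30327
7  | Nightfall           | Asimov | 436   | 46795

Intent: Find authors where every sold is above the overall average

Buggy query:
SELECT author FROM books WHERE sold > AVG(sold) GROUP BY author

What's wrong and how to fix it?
Bug: WHERE evaluates per row before aggregation, so AVG() is unavailable

Fix: Compute the overall average in a scalar subquery and compare each group's MIN against it in HAVING

Corrected query:
SELECT author FROM books GROUP BY author HAVING MIN(sold) > (SELECT AVG(sold) FROM books)

Result:
(no rows)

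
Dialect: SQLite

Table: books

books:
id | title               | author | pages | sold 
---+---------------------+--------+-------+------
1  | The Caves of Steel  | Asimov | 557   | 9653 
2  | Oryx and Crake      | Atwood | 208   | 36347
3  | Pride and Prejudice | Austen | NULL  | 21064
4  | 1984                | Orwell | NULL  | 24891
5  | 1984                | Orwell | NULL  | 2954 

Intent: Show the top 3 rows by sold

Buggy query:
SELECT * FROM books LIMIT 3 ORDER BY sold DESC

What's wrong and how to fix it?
Bug: LIMIT must come after ORDER BY

Fix: Sort with ORDER BY, then apply LIMIT

Corrected query:
SELECT * FROM books ORDER BY sold DESC LIMIT 3

Result:
id | title               | author | pages | sold 
---+---------------------+--------+-------+------
2  | Oryx and Crake      | Atwood | 208   | 36347
4  | 1984                | Orwell | NULL  | 24891
3  | Pride and Prejudice | Austen | NULL  | 21064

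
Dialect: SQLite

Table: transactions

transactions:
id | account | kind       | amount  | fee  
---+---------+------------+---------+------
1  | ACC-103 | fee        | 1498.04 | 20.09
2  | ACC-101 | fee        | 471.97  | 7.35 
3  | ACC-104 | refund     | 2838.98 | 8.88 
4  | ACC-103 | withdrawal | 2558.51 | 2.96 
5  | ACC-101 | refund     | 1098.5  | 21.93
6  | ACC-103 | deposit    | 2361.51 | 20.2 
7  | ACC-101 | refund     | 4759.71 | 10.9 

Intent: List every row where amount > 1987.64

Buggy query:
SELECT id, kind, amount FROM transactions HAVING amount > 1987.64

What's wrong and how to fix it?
Bug: This is a non-aggregate query (no GROUP BY, no aggregates), so in SQLite the HAVING clause is invalid here; a row-level condition belongs in WHERE

Fix: Use WHERE for row-level filtering

Corrected query:
SELECT id, kind, amount FROM transactions WHERE amount > 1987.64

Result:
id | kind       | amount 
---+------------+--------
3  | refund     | 2838.98
4  | withdrawal | 2558.51
6  | deposit    | 2361.51
7  | refund     | 4759.71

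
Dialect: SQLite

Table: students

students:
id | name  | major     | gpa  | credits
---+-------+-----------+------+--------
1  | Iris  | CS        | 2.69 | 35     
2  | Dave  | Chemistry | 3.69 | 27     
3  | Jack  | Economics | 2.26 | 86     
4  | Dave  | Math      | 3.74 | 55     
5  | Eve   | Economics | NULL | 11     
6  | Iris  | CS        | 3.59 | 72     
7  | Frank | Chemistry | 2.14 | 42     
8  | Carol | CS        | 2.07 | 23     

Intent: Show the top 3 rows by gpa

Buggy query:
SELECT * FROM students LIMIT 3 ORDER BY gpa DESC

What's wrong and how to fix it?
Bug: LIMIT must come after ORDER BY

Fix: Swap the clauses: ORDER BY first, then LIMIT

Corrected query:
SELECT * FROM students ORDER BY gpa DESC LIMIT 3

Result:
id | name | major     | gpa  | credits
---+------+-----------+------+--------
4  | Dave | Math      | 3.74 | 55     
2  | Dave | Chemistry | 3.69 | 27     
6  | Iris | CS        | 3.59 | 72     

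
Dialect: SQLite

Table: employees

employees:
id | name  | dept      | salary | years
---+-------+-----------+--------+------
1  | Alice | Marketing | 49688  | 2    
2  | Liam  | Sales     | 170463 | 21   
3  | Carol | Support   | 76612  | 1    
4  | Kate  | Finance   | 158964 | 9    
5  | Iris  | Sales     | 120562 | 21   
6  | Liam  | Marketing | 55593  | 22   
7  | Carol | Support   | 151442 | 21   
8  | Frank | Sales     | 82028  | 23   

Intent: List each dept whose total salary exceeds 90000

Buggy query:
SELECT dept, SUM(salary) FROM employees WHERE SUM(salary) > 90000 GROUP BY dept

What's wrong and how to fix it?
Bug: Aggregate functions cannot appear in a WHERE clause

Fix: Move the aggregate condition to a HAVING clause

Corrected query:
SELECT dept, SUM(salary) FROM employees GROUP BY dept HAVING SUM(salary) > 90000

Result:
dept      | SUM(salary)
----------+------------
Finance   | 158964     
Marketing | 105281     
Sales     | 373053     
Support   | 228054     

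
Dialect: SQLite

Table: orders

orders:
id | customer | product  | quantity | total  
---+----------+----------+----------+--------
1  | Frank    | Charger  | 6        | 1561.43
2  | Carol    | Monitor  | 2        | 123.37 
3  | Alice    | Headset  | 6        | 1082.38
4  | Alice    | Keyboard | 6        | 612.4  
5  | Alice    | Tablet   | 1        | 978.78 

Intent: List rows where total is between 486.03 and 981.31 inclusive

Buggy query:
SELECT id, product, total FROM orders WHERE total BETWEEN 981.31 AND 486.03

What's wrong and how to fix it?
Bug: The bounds are reversed; BETWEEN a AND b requires a <= b to match anything

Fix: Swap the bounds so the smaller value comes first

Corrected query:
SELECT id, product, total FROM orders WHERE total BETWEEN 486.03 AND 981.31

Result:
id | product  | total 
---+----------+-------
4  | Keyboard | 612.4 
5  | Tablet   | 978.78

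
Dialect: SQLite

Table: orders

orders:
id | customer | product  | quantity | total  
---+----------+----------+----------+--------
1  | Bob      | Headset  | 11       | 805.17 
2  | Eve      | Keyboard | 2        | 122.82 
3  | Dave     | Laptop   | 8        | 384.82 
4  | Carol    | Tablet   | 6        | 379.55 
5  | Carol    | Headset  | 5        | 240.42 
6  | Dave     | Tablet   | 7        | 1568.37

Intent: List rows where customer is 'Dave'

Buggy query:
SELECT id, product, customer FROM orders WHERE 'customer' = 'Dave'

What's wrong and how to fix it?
Bug: Single quotes denote string literals in SQL; the column name is being compared as a constant string

Fix: Remove the quotes around the column name (or use double quotes for an identifier)

Corrected query:
SELECT id, product, customer FROM orders WHERE customer = 'Dave'

Result:
id | product | customer
---+---------+---------
3  | Laptop  | Dave    
6  | Tablet  | Dave    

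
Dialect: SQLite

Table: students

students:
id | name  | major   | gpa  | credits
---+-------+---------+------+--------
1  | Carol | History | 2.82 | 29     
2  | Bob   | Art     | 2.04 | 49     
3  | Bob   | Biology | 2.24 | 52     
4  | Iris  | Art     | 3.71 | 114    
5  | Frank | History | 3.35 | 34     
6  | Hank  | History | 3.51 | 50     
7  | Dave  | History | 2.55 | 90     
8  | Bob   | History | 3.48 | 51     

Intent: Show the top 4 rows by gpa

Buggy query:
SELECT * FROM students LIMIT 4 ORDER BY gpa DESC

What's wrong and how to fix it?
Bug: ORDER BY cannot follow LIMIT; LIMIT is the final clause

Fix: Swap the clauses: ORDER BY first, then LIMIT

Corrected query:
SELECT * FROM students ORDER BY gpa DESC LIMIT 4

Result:
id | name  | major   | gpa  | credits
---+-------+---------+------+--------
4  | Iris  | Art     | 3.71 | 114    
6  | Hank  | History | 3.51 | 50     
8  | Bob   | History | 3.48 | 51     
5  | Frank | History | 3.35 | 34     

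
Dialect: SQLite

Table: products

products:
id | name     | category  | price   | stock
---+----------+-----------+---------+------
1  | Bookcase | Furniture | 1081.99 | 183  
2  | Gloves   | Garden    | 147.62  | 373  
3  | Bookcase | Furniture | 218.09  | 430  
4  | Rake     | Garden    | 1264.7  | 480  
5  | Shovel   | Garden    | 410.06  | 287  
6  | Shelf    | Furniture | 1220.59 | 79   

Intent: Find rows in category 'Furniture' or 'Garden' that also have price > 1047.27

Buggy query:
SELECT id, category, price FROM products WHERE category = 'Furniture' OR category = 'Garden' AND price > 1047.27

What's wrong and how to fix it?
Bug: AND binds tighter than OR, so this parses as category = 'Furniture' OR (category = 'Garden' AND price > 1047.27)

Fix: Add parentheses around the OR so the AND applies to both alternatives

Corrected query:
SELECT id, category, price FROM products WHERE (category = 'Furniture' OR category = 'Garden') AND price > 1047.27

Result:
id | category  | price  
---+-----------+--------
1  | Furniture | 1081.99
4  | Garden    | 1264.7 
6  | Furniture | 1220.59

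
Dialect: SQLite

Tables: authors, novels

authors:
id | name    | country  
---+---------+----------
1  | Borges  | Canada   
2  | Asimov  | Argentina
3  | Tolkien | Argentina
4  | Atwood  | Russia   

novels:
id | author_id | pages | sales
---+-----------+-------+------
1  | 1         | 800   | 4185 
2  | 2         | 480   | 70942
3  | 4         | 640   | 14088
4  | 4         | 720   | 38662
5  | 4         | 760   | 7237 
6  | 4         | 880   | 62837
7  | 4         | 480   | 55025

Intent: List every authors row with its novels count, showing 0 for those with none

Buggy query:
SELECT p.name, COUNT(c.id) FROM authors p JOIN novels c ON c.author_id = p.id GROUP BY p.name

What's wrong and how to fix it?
Bug: An inner join excludes parents with zero children

Fix: Use LEFT JOIN so parents without children still appear (COUNT(c.id) gives 0)

Corrected query:
SELECT p.name, COUNT(c.id) FROM authors p LEFT JOIN novels c ON c.author_id = p.id GROUP BY p.name

Result:
name    | COUNT(c.id)
--------+------------
Asimov  | 1          
Atwood  | 5          
Borges  | 1          
Tolkien | 0          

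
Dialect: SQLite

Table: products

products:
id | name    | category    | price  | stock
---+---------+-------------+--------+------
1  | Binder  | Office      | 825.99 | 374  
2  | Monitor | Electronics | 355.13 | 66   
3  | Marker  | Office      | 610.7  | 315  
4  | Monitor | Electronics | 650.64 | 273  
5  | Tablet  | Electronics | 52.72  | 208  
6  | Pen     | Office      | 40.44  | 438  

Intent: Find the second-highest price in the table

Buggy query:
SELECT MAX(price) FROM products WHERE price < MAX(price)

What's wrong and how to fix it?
Bug: The inner MAX is an aggregate inside WHERE, which is not allowed

Fix: Compute the overall MAX in a subquery, then take MAX of rows below it

Corrected query:
SELECT MAX(price) FROM products WHERE price < (SELECT MAX(price) FROM products)

Result:
MAX(price)
----------
650.64    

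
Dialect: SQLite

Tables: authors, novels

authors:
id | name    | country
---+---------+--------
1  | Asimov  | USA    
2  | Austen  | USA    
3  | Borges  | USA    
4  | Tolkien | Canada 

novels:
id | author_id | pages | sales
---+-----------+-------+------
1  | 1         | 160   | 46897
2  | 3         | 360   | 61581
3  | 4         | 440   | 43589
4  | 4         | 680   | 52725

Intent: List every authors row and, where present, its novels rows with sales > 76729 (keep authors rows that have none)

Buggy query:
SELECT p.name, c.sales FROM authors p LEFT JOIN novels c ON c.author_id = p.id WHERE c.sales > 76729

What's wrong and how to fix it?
Bug: Filtering c.sales in WHERE discards the NULL rows produced by LEFT JOIN, turning it into an inner join

Fix: Move the right-table condition into the ON clause so unmatched parents are kept

Corrected query:
SELECT p.name, c.sales FROM authors p LEFT JOIN novels c ON c.author_id = p.id AND c.sales > 76729

Result:
name    | sales
--------+------
Asimov  | NULL 
Austen  | NULL 
Borges  | NULL 
Tolkien | NULL 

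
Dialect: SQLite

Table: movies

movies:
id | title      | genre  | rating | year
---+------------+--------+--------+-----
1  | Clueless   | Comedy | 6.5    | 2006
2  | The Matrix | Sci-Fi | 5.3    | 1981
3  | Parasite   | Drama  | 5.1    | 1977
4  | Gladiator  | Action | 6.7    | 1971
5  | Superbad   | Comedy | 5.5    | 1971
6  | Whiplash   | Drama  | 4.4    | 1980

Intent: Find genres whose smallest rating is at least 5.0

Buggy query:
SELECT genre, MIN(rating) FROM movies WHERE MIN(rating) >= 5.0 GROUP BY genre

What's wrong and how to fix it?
Bug: MIN() in WHERE is a misuse of aggregate

Fix: Replace WHERE with HAVING after the GROUP BY

Corrected query:
SELECT genre, MIN(rating) FROM movies GROUP BY genre HAVING MIN(rating) >= 5.0

Result:
genre  | MIN(rating)
-------+------------
Action | 6.7        
Comedy | 5.5        
Sci-Fi | 5.3        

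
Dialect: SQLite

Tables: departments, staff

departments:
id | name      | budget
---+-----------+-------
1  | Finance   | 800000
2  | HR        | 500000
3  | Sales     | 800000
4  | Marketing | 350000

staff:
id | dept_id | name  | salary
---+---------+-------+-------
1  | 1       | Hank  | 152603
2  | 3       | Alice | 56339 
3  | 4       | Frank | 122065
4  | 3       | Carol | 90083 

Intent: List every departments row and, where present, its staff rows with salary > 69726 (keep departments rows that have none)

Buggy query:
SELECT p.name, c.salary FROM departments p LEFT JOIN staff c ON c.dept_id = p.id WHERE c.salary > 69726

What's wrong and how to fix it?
Bug: A WHERE condition on the right-hand table after LEFT JOIN drops unmatched parents

Fix: Put 'c.salary > 69726' in the JOIN's ON clause instead of WHERE

Corrected query:
SELECT p.name, c.salary FROM departments p LEFT JOIN staff c ON c.dept_id = p.id AND c.salary > 69726

Result:
name      | salary
----------+-------
Finance   | 152603
HR        | NULL  
Sales     | 90083 
Marketing | 122065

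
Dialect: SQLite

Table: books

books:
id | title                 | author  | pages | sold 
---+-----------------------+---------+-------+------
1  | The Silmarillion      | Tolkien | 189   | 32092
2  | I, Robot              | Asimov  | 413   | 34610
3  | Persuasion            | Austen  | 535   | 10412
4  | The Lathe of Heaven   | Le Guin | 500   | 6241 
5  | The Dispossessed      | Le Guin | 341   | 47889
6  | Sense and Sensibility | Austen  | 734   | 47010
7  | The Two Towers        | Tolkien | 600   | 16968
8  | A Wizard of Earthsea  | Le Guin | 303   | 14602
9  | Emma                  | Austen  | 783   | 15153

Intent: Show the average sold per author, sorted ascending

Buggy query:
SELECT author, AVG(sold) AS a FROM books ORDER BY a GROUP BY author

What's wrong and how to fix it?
Bug: GROUP BY must precede ORDER BY

Fix: Move ORDER BY to the end, after GROUP BY

Corrected query:
SELECT author, AVG(sold) AS a FROM books GROUP BY author ORDER BY a

Result:
author  | a           
--------+-------------
Le Guin | 22910.666667
Austen  | 24191.666667
Tolkien | 24530       
Asimov  | 34610       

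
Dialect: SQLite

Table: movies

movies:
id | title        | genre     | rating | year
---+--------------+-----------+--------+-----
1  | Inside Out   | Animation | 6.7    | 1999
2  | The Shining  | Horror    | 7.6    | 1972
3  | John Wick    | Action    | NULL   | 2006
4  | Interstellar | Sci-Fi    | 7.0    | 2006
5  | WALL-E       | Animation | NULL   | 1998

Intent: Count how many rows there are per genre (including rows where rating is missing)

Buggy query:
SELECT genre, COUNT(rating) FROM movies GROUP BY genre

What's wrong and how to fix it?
Bug: COUNT(rating) skips NULLs, so groups with missing rating are undercounted

Fix: Use COUNT(*) to count all rows regardless of NULL

Corrected query:
SELECT genre, COUNT(*) FROM movies GROUP BY genre

Result:
genre     | COUNT(*)
----------+---------
Action    | 1       
Animation | 2       
Horror    | 1       
Sci-Fi    | 1       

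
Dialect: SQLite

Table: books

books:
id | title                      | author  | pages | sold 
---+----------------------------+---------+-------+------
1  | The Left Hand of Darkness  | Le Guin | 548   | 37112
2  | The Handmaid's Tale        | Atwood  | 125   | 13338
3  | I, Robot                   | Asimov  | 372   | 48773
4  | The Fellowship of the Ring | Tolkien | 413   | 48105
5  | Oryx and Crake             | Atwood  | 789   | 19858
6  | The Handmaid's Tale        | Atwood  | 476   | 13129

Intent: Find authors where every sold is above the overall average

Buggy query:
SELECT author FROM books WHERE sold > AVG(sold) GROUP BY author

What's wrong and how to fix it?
Bug: WHERE evaluates per row before aggregation, so AVG() is unavailable

Fix: Use a subquery for AVG and a HAVING MIN(...) filter so the condition holds for every row in the group

Corrected query:
SELECT author FROM books GROUP BY author HAVING MIN(sold) > (SELECT AVG(sold) FROM books)

Result:
author 
-------
Asimov 
Le Guin
Tolkien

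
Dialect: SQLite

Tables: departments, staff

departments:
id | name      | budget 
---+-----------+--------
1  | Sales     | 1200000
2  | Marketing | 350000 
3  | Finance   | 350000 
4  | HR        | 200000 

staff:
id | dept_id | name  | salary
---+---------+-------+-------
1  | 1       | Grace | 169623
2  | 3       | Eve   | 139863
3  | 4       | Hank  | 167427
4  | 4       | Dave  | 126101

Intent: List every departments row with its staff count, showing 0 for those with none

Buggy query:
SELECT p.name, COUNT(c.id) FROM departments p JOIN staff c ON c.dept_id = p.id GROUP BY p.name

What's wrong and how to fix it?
Bug: INNER JOIN drops departments rows that have no matching staff rows

Fix: Use LEFT JOIN so parents without children still appear (COUNT(c.id) gives 0)

Corrected query:
SELECT p.name, COUNT(c.id) FROM departments p LEFT JOIN staff c ON c.dept_id = p.id GROUP BY p.name

Result:
name      | COUNT(c.id)
----------+------------
Finance   | 1          
HR        | 2          
Marketing | 0          
Sales     | 1          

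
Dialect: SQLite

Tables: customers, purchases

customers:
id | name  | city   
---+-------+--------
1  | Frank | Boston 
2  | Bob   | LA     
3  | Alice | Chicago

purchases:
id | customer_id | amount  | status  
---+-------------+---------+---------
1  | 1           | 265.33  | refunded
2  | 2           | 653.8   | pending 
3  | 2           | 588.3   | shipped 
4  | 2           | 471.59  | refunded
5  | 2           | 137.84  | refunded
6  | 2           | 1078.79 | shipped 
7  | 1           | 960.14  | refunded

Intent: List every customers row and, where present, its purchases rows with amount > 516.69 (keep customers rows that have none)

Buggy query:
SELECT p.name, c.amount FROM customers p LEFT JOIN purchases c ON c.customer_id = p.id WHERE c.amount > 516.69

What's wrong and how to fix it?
Bug: Filtering c.amount in WHERE discards the NULL rows produced by LEFT JOIN, turning it into an inner join

Fix: Move the right-table condition into the ON clause so unmatched parents are kept

Corrected query:
SELECT p.name, c.amount FROM customers p LEFT JOIN purchases c ON c.customer_id = p.id AND c.amount > 516.69

Result:
name  | amount 
------+--------
Frank | 960.14 
Bob   | 588.3  
Bob   | 653.8  
Bob   | 1078.79
Alice | NULL   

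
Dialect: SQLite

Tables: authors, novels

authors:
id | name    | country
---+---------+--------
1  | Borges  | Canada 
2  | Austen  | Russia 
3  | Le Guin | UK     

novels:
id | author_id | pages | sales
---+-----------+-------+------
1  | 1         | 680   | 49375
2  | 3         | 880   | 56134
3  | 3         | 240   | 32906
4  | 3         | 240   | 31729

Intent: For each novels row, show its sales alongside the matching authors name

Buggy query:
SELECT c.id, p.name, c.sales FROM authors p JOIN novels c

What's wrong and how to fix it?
Bug: JOIN with no ON clause produces a cartesian product; every novels row pairs with every authors row

Fix: Add ON c.author_id = p.id to the JOIN

Corrected query:
SELECT c.id, p.name, c.sales FROM authors p JOIN novels c ON c.author_id = p.id

Result:
id | name    | sales
---+---------+------
1  | Borges  | 49375
2  | Le Guin | 56134
3  | Le Guin | 32906
4  | Le Guin | 31729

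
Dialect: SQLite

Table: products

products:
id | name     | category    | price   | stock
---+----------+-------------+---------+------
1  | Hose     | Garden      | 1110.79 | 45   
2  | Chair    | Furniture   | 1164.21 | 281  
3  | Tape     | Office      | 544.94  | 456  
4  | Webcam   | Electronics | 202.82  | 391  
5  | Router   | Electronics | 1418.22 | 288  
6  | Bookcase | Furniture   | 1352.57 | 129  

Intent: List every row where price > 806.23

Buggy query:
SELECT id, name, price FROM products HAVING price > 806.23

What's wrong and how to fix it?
Bug: This is a non-aggregate query (no GROUP BY, no aggregates), so in SQLite the HAVING clause is invalid here; a row-level condition belongs in WHERE

Fix: Replace HAVING with WHERE since the condition applies to individual rows

Corrected query:
SELECT id, name, price FROM products WHERE price > 806.23

Result:
id | name     | price  
---+----------+--------
1  | Hose     | 1110.79
2  | Chair    | 1164.21
5  | Router   | 1418.22
6  | Bookcase | 1352.57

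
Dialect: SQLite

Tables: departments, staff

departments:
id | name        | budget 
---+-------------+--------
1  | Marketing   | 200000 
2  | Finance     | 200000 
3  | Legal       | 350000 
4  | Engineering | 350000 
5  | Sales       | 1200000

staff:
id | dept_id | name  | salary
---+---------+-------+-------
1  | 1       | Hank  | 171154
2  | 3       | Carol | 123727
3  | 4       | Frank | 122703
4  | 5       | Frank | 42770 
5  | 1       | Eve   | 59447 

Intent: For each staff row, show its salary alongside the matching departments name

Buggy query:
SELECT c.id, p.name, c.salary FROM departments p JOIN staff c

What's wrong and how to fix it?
Bug: JOIN with no ON clause produces a cartesian product; every staff row pairs with every departments row

Fix: Specify the join condition linking the foreign key to the parent id

Corrected query:
SELECT c.id, p.name, c.salary FROM departments p JOIN staff c ON c.dept_id = p.id

Result:
id | name        | salary
---+-------------+-------
1  | Marketing   | 171154
2  | Legal       | 123727
3  | Engineering | 122703
4  | Sales       | 42770 
5  | Marketing   | 59447 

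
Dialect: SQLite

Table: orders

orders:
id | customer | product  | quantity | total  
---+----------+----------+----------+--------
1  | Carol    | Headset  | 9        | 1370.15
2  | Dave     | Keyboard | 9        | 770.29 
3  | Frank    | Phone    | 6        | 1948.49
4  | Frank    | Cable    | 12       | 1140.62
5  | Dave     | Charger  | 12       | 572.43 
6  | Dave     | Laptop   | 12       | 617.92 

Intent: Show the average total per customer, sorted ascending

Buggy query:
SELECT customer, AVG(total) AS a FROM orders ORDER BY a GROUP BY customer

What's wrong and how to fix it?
Bug: ORDER BY appears before GROUP BY; SQL clause order requires GROUP BY first

Fix: Move ORDER BY to the end, after GROUP BY

Corrected query:
SELECT customer, AVG(total) AS a FROM orders GROUP BY customer ORDER BY a

Result:
customer | a         
---------+-----------
Dave     | 653.546667
Carol    | 1370.15   
Frank    | 1544.555  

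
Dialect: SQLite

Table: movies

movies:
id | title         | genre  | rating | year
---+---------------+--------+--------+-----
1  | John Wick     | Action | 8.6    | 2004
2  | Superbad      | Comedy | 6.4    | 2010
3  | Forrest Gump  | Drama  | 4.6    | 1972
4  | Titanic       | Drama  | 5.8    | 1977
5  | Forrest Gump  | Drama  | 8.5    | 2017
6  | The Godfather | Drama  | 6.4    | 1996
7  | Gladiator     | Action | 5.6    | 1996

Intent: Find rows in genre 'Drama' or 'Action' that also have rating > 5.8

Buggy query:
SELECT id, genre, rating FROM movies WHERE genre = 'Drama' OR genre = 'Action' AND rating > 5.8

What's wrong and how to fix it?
Bug: AND binds tighter than OR, so this parses as genre = 'Drama' OR (genre = 'Action' AND rating > 5.8)

Fix: Add parentheses around the OR so the AND applies to both alternatives

Corrected query:
SELECT id, genre, rating FROM movies WHERE (genre = 'Drama' OR genre = 'Action') AND rating > 5.8

Result:
id | genre  | rating
---+--------+-------
1  | Action | 8.6   
5  | Drama  | 8.5   
6  | Drama  | 6.4   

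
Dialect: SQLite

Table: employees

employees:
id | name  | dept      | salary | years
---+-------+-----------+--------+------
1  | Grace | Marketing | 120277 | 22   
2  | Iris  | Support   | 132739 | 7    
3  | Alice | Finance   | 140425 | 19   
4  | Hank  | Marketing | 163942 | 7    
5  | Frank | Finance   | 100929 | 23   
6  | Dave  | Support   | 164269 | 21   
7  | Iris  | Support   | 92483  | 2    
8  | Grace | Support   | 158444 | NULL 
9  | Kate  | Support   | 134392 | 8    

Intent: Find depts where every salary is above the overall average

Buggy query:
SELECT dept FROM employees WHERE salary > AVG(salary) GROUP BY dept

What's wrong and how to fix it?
Bug: AVG() is an aggregate; it can't sit directly in WHERE

Fix: Compute the overall average in a scalar subquery and compare each group's MIN against it in HAVING

Corrected query:
SELECT dept FROM employees GROUP BY dept HAVING MIN(salary) > (SELECT AVG(salary) FROM employees)

Result:
(no rows)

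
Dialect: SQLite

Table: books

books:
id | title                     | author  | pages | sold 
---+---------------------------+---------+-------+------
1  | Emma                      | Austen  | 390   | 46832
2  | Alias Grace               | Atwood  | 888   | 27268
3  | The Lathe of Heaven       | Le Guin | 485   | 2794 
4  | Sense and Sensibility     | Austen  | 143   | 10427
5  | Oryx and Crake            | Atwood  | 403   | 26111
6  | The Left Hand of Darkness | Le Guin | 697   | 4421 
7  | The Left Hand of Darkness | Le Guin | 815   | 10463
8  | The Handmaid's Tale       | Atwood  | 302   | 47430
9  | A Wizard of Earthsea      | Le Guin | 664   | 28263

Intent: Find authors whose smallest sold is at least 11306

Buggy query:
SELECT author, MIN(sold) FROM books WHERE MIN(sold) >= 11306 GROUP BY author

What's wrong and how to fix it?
Bug: Aggregates like MIN are computed per group after WHERE runs

Fix: Use HAVING for the per-group MIN condition

Corrected query:
SELECT author, MIN(sold) FROM books GROUP BY author HAVING MIN(sold) >= 11306

Result:
author | MIN(sold)
-------+----------
Atwood | 26111    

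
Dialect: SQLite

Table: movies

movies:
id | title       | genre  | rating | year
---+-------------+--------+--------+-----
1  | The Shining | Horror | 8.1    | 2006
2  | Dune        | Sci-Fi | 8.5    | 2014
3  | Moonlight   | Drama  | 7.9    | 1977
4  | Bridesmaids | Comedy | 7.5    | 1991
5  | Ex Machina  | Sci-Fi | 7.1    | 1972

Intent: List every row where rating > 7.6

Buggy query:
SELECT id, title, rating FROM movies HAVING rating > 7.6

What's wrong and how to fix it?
Bug: This is a non-aggregate query (no GROUP BY, no aggregates), so in SQLite the HAVING clause is invalid here; a row-level condition belongs in WHERE

Fix: Replace HAVING with WHERE since the condition applies to individual rows

Corrected query:
SELECT id, title, rating FROM movies WHERE rating > 7.6

Result:
id | title       | rating
---+-------------+-------
1  | The Shining | 8.1   
2  | Dune        | 8.5   
3  | Moonlight   | 7.9   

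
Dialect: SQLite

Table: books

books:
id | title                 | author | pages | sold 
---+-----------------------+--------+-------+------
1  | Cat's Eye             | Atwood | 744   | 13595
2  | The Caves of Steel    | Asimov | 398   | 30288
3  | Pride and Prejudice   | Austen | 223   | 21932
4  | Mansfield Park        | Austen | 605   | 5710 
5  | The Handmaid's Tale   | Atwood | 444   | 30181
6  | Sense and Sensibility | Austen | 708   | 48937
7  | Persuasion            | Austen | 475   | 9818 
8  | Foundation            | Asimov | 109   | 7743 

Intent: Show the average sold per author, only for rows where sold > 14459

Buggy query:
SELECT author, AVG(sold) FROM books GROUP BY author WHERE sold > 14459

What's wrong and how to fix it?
Bug: WHERE cannot follow GROUP BY

Fix: Place WHERE between FROM and GROUP BY

Corrected query:
SELECT author, AVG(sold) FROM books WHERE sold > 14459 GROUP BY author

Result:
author | AVG(sold)
-------+----------
Asimov | 30288    
Atwood | 30181    
Austen | 35434.5  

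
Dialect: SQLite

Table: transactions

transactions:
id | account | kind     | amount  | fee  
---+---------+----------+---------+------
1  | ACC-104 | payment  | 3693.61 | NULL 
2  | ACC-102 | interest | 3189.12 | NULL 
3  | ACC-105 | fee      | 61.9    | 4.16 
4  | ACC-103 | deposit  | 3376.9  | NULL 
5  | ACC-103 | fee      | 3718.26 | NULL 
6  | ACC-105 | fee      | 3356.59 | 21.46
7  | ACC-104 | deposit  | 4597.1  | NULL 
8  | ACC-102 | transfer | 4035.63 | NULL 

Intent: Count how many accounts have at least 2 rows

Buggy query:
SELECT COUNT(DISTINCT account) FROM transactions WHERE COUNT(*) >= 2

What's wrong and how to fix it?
Bug: WHERE filters individual rows, not groups, so a group-level COUNT is invalid there

Fix: Use a subquery that GROUPs and filters with HAVING, then count its rows

Corrected query:
SELECT COUNT(*) FROM (SELECT account FROM transactions GROUP BY account HAVING COUNT(*) >= 2)

Result:
COUNT(*)
--------
4       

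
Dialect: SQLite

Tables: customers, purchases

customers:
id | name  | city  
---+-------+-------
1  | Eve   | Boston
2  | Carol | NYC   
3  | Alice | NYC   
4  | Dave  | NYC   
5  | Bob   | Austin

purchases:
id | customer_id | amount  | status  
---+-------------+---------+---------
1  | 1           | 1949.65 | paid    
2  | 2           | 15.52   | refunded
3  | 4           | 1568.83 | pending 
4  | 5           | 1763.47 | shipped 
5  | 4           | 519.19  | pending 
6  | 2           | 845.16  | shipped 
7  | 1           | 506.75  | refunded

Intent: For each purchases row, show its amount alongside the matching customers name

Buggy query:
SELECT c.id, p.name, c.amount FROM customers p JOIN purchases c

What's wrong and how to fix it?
Bug: JOIN with no ON clause produces a cartesian product; every purchases row pairs with every customers row

Fix: Add ON c.customer_id = p.id to the JOIN

Corrected query:
SELECT c.id, p.name, c.amount FROM customers p JOIN purchases c ON c.customer_id = p.id

Result:
id | name  | amount 
---+-------+--------
1  | Eve   | 1949.65
2  | Carol | 15.52  
3  | Dave  | 1568.83
4  | Bob   | 1763.47
5  | Dave  | 519.19 
6  | Carol | 845.16 
7  | Eve   | 506.75 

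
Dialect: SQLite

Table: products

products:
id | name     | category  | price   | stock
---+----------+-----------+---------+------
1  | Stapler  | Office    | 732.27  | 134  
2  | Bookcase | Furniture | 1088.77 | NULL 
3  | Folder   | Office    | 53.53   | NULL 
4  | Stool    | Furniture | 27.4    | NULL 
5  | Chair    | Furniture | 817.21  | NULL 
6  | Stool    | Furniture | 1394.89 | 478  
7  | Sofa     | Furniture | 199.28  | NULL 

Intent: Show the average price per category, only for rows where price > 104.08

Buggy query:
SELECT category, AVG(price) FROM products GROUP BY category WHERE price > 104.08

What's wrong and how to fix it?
Bug: WHERE cannot follow GROUP BY

Fix: Place WHERE between FROM and GROUP BY

Corrected query:
SELECT category, AVG(price) FROM products WHERE price > 104.08 GROUP BY category

Result:
category  | AVG(price)
----------+-----------
Furniture | 875.0375  
Office    | 732.27    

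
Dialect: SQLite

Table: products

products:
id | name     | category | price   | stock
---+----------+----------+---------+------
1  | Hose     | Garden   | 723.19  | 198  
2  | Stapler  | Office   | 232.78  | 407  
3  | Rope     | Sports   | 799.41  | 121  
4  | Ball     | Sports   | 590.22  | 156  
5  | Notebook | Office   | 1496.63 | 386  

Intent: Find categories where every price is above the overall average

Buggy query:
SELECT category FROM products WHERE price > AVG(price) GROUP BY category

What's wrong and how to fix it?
Bug: WHERE evaluates per row before aggregation, so AVG() is unavailable

Fix: Compute the overall average in a scalar subquery and compare each group's MIN against it in HAVING

Corrected query:
SELECT category FROM products GROUP BY category HAVING MIN(price) > (SELECT AVG(price) FROM products)

Result:
(no rows)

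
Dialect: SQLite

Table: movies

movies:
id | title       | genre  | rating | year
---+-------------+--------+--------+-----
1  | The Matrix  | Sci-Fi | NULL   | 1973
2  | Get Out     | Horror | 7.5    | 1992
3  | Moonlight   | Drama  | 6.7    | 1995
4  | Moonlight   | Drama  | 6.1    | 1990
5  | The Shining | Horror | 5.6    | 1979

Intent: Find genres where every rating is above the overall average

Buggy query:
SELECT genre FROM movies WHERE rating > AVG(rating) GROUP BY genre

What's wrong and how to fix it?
Bug: AVG() is an aggregate; it can't sit directly in WHERE

Fix: Compute the overall average in a scalar subquery and compare each group's MIN against it in HAVING

Corrected query:
SELECT genre FROM movies GROUP BY genre HAVING MIN(rating) > (SELECT AVG(rating) FROM movies)

Result:
(no rows)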